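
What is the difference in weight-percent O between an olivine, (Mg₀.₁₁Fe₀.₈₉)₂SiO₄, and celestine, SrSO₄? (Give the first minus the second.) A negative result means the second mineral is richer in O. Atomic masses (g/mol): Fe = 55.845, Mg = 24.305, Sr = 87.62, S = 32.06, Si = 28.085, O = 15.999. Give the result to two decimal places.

-2.33 percentage points

First mineral: 63.996 g O in 196.832 g formula = 32.51 wt% O.
Second mineral: 63.996 g O in 183.676 g formula = 34.84 wt% O.
32.51% − 34.84% gives a difference of -2.33 percentage points.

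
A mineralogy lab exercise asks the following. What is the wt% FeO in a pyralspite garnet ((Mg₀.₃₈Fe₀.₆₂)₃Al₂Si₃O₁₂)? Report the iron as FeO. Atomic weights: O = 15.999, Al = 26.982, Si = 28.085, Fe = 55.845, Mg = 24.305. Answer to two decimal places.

Molar mass of (Mg₀.₃₈Fe₀.₆₂)₃Al₂Si₃O₁₂ = 1.14·24.305 + 1.86·55.845 + 2·26.982 + 3·28.085 + 12·15.999 = 461.786 g/mol.
Each formula unit contains 1.86 Fe, equivalent to 1.86/1 = 1.8600 mol FeO.
M(FeO) = 1×55.845 + 1×15.999 = 71.844 g/mol.
Mass of FeO per formula unit = 1.8600 × 71.844 = 133.630 g.
FeO wt% = 133.630 / 461.786 × 100 = 28.94%.

28.94 wt%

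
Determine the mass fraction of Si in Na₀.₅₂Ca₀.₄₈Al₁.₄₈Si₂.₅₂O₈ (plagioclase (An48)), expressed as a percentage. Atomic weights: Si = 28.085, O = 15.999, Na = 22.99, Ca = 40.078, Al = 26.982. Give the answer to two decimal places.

Formula mass = 0.52*22.99 + 0.48*40.078 + 1.48*26.982 + 2.52*28.085 + 8*15.999 = 269.892 g/mol, of which 70.774 g is Si.
So Si makes up 70.774/269.892 = 0.2622 of the mass, i.e. 26.22%.

26.22 weight percent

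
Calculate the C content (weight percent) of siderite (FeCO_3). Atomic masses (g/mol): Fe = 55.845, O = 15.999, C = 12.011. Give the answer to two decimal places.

10.37 weight percent

Molar mass of FeCO_3: 1·55.845 + 1·12.011 + 3·15.999 = 115.853 g/mol.
Mass of C per formula unit: 1 × 12.011 = 12.011 g.
Weight fraction C = 12.011 / 115.853 = 0.1037.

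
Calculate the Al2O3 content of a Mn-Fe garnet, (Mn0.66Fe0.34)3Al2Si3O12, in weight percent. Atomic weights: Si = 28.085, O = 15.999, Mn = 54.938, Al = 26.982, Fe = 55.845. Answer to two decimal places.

20.56 wt%

Molar mass of (Mn0.66Fe0.34)3Al2Si3O12 = 1.98×54.938 + 1.02×55.845 + 2×26.982 + 3×28.085 + 12×15.999 = 495.946 g/mol.
Each formula unit contains 2 Al, equivalent to 2/2 = 1.0000 mol Al2O3.
M(Al2O3) = 2×26.982 + 3×15.999 = 101.961 g/mol.
Mass of Al2O3 per formula unit = 1.0000 × 101.961 = 101.961 g.
Al2O3 wt% = 101.961 / 495.946 × 100 = 20.56%.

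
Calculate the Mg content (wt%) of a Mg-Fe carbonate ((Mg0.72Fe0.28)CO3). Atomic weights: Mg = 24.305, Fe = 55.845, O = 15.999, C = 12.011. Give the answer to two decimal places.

18.79 wt%

M((Mg0.72Fe0.28)CO3) = 93.144 g/mol.
Mg contributes 0.72 × 24.305 = 17.500 g per mole.
17.500/93.144 = 0.1879 → 18.79%.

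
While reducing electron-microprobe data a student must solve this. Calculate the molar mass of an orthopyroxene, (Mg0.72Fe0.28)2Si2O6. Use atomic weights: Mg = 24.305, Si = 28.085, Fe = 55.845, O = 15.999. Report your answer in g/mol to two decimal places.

Mg: 1.44 × 24.305 = 34.9992
Fe: 0.56 × 55.845 = 31.2732
Si: 2 × 28.085 = 56.1700
O: 6 × 15.999 = 95.9940
Summing the contributions gives the formula mass.

218.44 g/mol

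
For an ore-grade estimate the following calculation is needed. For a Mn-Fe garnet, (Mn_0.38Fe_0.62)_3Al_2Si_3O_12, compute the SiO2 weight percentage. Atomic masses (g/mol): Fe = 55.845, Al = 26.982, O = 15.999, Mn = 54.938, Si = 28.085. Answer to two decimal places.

36.29 wt%

Formula mass = 496.708 g/mol.
3 Si → 3.0000 mol SiO2 per formula unit; M(SiO2) = 60.083, so SiO2 mass = 180.249 g.
180.249/496.708 × 100 = 36.29 wt%.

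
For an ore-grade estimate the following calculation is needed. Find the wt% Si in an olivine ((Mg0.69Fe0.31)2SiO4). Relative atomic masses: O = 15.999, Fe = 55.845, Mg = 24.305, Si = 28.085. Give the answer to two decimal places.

M((Mg0.69Fe0.31)2SiO4) = 160.246 g/mol.
Si contributes 1 × 28.085 = 28.085 g per mole.
28.085/160.246 = 0.1753 → 17.53%.

17.53 weight percent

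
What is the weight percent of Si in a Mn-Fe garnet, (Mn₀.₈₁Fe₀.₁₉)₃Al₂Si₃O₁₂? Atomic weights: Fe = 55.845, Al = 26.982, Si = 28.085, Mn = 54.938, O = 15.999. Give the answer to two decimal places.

M((Mn₀.₈₁Fe₀.₁₉)₃Al₂Si₃O₁₂) = 495.538 g/mol.
Si contributes 3 × 28.085 = 84.255 g per mole.
84.255/495.538 = 0.1700 → 17.00%.

17.00 wt%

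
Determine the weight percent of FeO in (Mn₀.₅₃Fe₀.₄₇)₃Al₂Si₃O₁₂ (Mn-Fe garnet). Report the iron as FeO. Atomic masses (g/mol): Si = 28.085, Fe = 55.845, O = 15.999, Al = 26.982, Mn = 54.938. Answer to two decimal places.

20.41 wt%

Formula mass = 496.300 g/mol.
1.41 Fe → 1.4100 mol FeO per formula unit; M(FeO) = 71.844, so FeO mass = 101.300 g.
101.300/496.300 × 100 = 20.41 wt%.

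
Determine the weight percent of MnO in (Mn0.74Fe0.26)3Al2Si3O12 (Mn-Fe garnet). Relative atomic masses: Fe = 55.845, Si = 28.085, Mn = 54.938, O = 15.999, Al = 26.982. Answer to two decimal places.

31.77 wt%

Formula mass = 495.728 g/mol.
2.22 Mn → 2.2200 mol MnO per formula unit; M(MnO) = 70.937, so MnO mass = 157.480 g.
157.480/495.728 × 100 = 31.77 wt%.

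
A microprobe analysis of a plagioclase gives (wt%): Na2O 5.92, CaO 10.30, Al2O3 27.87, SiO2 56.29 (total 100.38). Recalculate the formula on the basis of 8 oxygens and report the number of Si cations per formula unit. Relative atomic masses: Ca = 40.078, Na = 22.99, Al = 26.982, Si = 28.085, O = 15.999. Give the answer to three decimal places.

5.92 wt% Na2O ÷ 61.979 g/mol = 0.09552 mol, giving 0.19104 Na and 0.09552 O.
10.30 wt% CaO ÷ 56.077 g/mol = 0.18368 mol, giving 0.18368 Ca and 0.18368 O.
27.87 wt% Al2O3 ÷ 101.961 g/mol = 0.27334 mol, giving 0.54668 Al and 0.82002 O.
56.29 wt% SiO2 ÷ 60.083 g/mol = 0.93687 mol, giving 0.93687 Si and 1.87374 O.
Oxygen sums to 2.97296; scaling by 8/2.97296 = 2.69092 puts the formula on 8 O.
Si: 0.93687 × 2.69092 = 2.521 atoms per formula unit.

2.521 Si apfu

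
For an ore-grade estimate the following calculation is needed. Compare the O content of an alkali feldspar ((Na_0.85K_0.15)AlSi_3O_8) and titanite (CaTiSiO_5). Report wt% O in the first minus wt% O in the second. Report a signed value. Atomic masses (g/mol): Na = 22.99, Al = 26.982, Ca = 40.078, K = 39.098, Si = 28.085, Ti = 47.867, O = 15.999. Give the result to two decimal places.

O in (Na_0.85K_0.15)AlSi_3O_8: molar mass 264.635 g/mol; 8×15.999 = 127.992 g → 48.37 wt%.
O in CaTiSiO_5: molar mass 196.025 g/mol; 5×15.999 = 79.995 g → 40.81 wt%.
Difference = 48.37 − 40.81 = 7.56 percentage points.

7.56 percentage points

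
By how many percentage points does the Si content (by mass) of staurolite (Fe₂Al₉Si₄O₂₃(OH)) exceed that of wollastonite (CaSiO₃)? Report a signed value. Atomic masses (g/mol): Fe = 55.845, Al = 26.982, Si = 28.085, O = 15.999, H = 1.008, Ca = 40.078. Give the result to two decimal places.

M(Fe₂Al₉Si₄O₂₃(OH)) = 851.852 g/mol, so wt% Si = 112.340/851.852 × 100 = 13.19%.
M(CaSiO₃) = 116.160 g/mol, so wt% Si = 28.085/116.160 × 100 = 24.18%.
13.19 − 24.18 = -10.99 pp.

-10.99 percentage points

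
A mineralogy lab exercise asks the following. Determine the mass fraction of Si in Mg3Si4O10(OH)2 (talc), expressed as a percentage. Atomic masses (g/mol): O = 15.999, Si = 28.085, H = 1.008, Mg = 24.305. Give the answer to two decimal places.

Molar mass of Mg3Si4O10(OH)2: 3×24.305 + 4×28.085 + 12×15.999 + 2×1.008 = 379.259 g/mol.
Mass of Si per formula unit: 4 × 28.085 = 112.340 g.
Weight fraction Si = 112.340 / 379.259 = 0.2962.

29.62 weight percent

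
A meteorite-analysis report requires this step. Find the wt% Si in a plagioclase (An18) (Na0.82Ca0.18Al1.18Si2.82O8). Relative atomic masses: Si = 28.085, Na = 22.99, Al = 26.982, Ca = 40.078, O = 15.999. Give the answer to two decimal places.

M(Na0.82Ca0.18Al1.18Si2.82O8) = 265.096 g/mol.
Si contributes 2.82 × 28.085 = 79.200 g per mole.
79.200/265.096 = 0.2988 → 29.88%.

29.88 wt%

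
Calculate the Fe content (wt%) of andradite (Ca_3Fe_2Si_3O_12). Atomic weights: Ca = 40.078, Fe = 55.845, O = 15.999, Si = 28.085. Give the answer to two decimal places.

21.98 wt%

M(Ca_3Fe_2Si_3O_12) = 508.167 g/mol.
Fe contributes 2 × 55.845 = 111.690 g per mole.
111.690/508.167 = 0.2198 → 21.98%.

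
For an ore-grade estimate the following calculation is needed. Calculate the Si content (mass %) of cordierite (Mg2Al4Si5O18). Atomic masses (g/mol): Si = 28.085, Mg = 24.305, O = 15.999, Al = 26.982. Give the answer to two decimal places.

24.01 mass %

Molar mass of Mg2Al4Si5O18: 2*24.305 + 4*26.982 + 5*28.085 + 18*15.999 = 584.945 g/mol.
Mass of Si per formula unit: 5 × 28.085 = 140.425 g.
Weight fraction Si = 140.425 / 584.945 = 0.2401.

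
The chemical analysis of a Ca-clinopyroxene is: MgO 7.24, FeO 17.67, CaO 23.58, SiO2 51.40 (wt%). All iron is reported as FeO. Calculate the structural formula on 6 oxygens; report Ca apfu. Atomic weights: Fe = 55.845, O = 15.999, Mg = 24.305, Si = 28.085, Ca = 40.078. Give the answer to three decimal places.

0.987 Ca apfu

7.24 wt% MgO ÷ 40.304 g/mol = 0.17963 mol, giving 0.17963 Mg and 0.17963 O.
17.67 wt% FeO ÷ 71.844 g/mol = 0.24595 mol, giving 0.24595 Fe and 0.24595 O.
23.58 wt% CaO ÷ 56.077 g/mol = 0.42049 mol, giving 0.42049 Ca and 0.42049 O.
51.40 wt% SiO2 ÷ 60.083 g/mol = 0.85548 mol, giving 0.85548 Si and 1.71096 O.
Oxygen sums to 2.55703; scaling by 6/2.55703 = 2.34647 puts the formula on 6 O.
Ca: 0.42049 × 2.34647 = 0.987 atoms per formula unit.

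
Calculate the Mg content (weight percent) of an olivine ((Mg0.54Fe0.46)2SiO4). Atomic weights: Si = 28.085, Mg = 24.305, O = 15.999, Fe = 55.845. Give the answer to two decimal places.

Molar mass of (Mg0.54Fe0.46)2SiO4: 1.08·24.305 + 0.92·55.845 + 1·28.085 + 4·15.999 = 169.708 g/mol.
Mass of Mg per formula unit: 1.08 × 24.305 = 26.249 g.
Weight fraction Mg = 26.249 / 169.708 = 0.1547.

15.47 weight percent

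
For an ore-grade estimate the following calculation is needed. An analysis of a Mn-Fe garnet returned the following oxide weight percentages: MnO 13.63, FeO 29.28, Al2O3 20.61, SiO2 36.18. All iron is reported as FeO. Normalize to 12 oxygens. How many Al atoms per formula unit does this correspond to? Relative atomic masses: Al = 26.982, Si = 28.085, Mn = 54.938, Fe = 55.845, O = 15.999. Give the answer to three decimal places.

2.013 Al apfu

MnO (M=70.937): mol = 0.19214; Mn = 0.19214, O = 0.19214.
FeO (M=71.844): mol = 0.40755; Fe = 0.40755, O = 0.40755.
Al2O3 (M=101.961): mol = 0.20214; Al = 0.40428, O = 0.60642.
SiO2 (M=60.083): mol = 0.60217; Si = 0.60217, O = 1.20434.
ΣO = 2.41045; factor = 12/ΣO = 4.97832.
Al apfu = 0.40428 × 4.97832 = 2.013.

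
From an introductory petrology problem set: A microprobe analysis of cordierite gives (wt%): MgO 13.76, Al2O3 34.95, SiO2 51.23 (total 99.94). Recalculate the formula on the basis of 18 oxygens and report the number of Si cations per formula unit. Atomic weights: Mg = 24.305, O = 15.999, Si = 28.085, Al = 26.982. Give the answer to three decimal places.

13.76 wt% MgO ÷ 40.304 g/mol = 0.34141 mol, giving 0.34141 Mg and 0.34141 O.
34.95 wt% Al2O3 ÷ 101.961 g/mol = 0.34278 mol, giving 0.68556 Al and 1.02834 O.
51.23 wt% SiO2 ÷ 60.083 g/mol = 0.85265 mol, giving 0.85265 Si and 1.70530 O.
Oxygen sums to 3.07505; scaling by 18/3.07505 = 5.85356 puts the formula on 18 O.
Si: 0.85265 × 5.85356 = 4.991 atoms per formula unit.

4.991 Si apfu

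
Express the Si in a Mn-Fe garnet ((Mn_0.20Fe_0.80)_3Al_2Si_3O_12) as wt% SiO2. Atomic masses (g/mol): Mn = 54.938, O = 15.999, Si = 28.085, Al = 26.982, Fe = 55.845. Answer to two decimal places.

36.25 wt%

Formula mass = 497.198 g/mol.
3 Si → 3.0000 mol SiO2 per formula unit; M(SiO2) = 60.083, so SiO2 mass = 180.249 g.
180.249/497.198 × 100 = 36.25 wt%.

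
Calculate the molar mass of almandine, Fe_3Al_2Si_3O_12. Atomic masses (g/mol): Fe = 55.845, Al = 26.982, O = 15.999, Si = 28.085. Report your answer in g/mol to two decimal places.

497.74 g/mol

M = 3·55.845 + 2·26.982 + 3·28.085 + 12·15.999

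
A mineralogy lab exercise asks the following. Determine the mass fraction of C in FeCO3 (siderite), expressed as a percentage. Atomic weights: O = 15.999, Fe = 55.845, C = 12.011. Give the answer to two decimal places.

Molar mass of FeCO3: 1*55.845 + 1*12.011 + 3*15.999 = 115.853 g/mol.
Mass of C per formula unit: 1 × 12.011 = 12.011 g.
Weight fraction C = 12.011 / 115.853 = 0.1037.

10.37 mass %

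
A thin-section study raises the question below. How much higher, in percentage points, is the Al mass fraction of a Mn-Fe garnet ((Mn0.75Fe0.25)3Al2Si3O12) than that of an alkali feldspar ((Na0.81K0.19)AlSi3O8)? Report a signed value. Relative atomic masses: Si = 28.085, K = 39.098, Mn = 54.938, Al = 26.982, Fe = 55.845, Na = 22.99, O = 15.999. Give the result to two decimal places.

0.72 percentage points

M((Mn0.75Fe0.25)3Al2Si3O12) = 495.701 g/mol, so wt% Al = 53.964/495.701 × 100 = 10.89%.
M((Na0.81K0.19)AlSi3O8) = 265.280 g/mol, so wt% Al = 26.982/265.280 × 100 = 10.17%.
10.89 − 10.17 = 0.72 pp.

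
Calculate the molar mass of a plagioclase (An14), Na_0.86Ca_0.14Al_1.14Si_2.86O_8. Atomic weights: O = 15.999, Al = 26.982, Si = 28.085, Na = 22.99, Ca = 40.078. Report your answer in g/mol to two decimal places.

Na: 0.86 × 22.99 = 19.7714
Ca: 0.14 × 40.078 = 5.6109
Al: 1.14 × 26.982 = 30.7595
Si: 2.86 × 28.085 = 80.3231
O: 8 × 15.999 = 127.9920
Summing the contributions gives the formula mass.

264.46 g/mol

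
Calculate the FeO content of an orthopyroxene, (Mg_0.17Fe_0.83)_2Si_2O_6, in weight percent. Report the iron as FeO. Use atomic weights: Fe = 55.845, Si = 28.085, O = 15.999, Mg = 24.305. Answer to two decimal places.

Molar mass of (Mg_0.17Fe_0.83)_2Si_2O_6 = 0.34·24.305 + 1.66·55.845 + 2·28.085 + 6·15.999 = 253.130 g/mol.
Each formula unit contains 1.66 Fe, equivalent to 1.66/1 = 1.6600 mol FeO.
M(FeO) = 1×55.845 + 1×15.999 = 71.844 g/mol.
Mass of FeO per formula unit = 1.6600 × 71.844 = 119.261 g.
FeO wt% = 119.261 / 253.130 × 100 = 47.11%.

47.11 wt%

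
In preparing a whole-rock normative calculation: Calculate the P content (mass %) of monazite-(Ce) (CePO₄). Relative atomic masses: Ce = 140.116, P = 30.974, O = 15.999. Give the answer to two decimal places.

13.18 mass %

Formula mass = 1×140.116 + 1×30.974 + 4×15.999 = 235.086 g/mol, of which 30.974 g is P.
So P makes up 30.974/235.086 = 0.1318 of the mass, i.e. 13.18%.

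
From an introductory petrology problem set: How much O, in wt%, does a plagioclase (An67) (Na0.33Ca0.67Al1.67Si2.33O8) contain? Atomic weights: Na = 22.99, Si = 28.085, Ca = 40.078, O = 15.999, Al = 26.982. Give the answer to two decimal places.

Formula mass = 0.33×22.99 + 0.67×40.078 + 1.67×26.982 + 2.33×28.085 + 8×15.999 = 272.929 g/mol, of which 127.992 g is O.
So O makes up 127.992/272.929 = 0.4690 of the mass, i.e. 46.90%.

46.90 wt%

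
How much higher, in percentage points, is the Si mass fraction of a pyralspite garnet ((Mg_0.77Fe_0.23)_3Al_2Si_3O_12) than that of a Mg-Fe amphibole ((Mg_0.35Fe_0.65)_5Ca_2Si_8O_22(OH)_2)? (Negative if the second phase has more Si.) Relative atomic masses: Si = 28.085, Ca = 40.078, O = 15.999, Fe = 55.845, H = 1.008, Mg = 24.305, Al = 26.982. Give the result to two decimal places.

-4.73 percentage points

Si in (Mg_0.77Fe_0.23)_3Al_2Si_3O_12: molar mass 424.885 g/mol; 3×28.085 = 84.255 g → 19.83 wt%.
Si in (Mg_0.35Fe_0.65)_5Ca_2Si_8O_22(OH)_2: molar mass 914.858 g/mol; 8×28.085 = 224.680 g → 24.56 wt%.
Difference = 19.83 − 24.56 = -4.73 percentage points.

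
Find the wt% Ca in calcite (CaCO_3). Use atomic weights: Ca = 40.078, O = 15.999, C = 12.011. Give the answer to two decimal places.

Formula mass = 1·40.078 + 1·12.011 + 3·15.999 = 100.086 g/mol, of which 40.078 g is Ca.
So Ca makes up 40.078/100.086 = 0.4004 of the mass, i.e. 40.04%.

40.04 weight percent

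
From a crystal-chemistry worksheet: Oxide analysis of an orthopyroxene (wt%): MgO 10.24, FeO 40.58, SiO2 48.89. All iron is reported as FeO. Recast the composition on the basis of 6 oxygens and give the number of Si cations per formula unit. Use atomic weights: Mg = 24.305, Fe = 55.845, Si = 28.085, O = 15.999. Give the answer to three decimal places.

MgO (M=40.304): mol = 0.25407; Mg = 0.25407, O = 0.25407.
FeO (M=71.844): mol = 0.56483; Fe = 0.56483, O = 0.56483.
SiO2 (M=60.083): mol = 0.81371; Si = 0.81371, O = 1.62742.
ΣO = 2.44632; factor = 6/ΣO = 2.45266.
Si apfu = 0.81371 × 2.45266 = 1.996.

1.996 Si apfu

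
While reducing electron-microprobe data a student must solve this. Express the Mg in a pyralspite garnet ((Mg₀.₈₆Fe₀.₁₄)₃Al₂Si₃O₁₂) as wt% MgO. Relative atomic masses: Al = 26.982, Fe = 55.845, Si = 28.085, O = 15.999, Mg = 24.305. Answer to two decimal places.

M((Mg₀.₈₆Fe₀.₁₄)₃Al₂Si₃O₁₂) = 416.369 g/mol; M(MgO) = 40.304 g/mol.
Moles MgO per formula unit = 2.58 Mg ÷ 1 = 2.5800.
MgO fraction = (2.5800 × 40.304) / 416.369 = 103.984/416.369 = 0.2497.

24.97 wt%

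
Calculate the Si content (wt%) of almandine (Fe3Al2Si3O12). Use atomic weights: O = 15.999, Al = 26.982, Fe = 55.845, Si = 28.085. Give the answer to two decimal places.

16.93 wt%

M(Fe3Al2Si3O12) = 497.742 g/mol.
Si contributes 3 × 28.085 = 84.255 g per mole.
84.255/497.742 = 0.1693 → 16.93%.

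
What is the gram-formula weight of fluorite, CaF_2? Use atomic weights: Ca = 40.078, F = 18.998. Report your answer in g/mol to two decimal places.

Ca: 1 × 40.078 = 40.0780
F: 2 × 18.998 = 37.9960
Summing the contributions gives the formula mass.

78.07 g/mol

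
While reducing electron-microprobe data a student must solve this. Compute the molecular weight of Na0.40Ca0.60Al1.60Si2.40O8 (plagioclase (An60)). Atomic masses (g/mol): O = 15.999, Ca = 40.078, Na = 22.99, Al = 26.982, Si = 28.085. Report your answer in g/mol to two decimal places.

271.81 g/mol

The formula mass is the sum 0.40×22.99 + 0.60×40.078 + 1.60×26.982 + 2.40×28.085 + 8×15.999.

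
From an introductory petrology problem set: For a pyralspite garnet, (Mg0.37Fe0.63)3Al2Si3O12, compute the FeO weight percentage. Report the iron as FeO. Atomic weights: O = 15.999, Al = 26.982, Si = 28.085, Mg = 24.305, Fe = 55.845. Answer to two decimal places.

M((Mg0.37Fe0.63)3Al2Si3O12) = 462.733 g/mol; M(FeO) = 71.844 g/mol.
Moles FeO per formula unit = 1.89 Fe ÷ 1 = 1.8900.
FeO fraction = (1.8900 × 71.844) / 462.733 = 135.785/462.733 = 0.2934.

29.34 wt%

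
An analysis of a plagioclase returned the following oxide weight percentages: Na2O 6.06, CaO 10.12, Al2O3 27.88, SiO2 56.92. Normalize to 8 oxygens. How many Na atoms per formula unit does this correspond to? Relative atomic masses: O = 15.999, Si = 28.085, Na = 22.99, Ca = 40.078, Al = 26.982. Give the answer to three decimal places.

Na2O: 6.06/61.979 = 0.09778 mol → 0.19556 mol Na, 0.09778 mol O.
CaO: 10.12/56.077 = 0.18047 mol → 0.18047 mol Ca, 0.18047 mol O.
Al2O3: 27.88/101.961 = 0.27344 mol → 0.54688 mol Al, 0.82032 mol O.
SiO2: 56.92/60.083 = 0.94736 mol → 0.94736 mol Si, 1.89472 mol O.
Total oxygen = 2.99329 mol. Normalization factor = 8/2.99329 = 2.67264.
Na per 8 O = 0.19556 × 2.67264 = 0.523.

0.523 Na apfu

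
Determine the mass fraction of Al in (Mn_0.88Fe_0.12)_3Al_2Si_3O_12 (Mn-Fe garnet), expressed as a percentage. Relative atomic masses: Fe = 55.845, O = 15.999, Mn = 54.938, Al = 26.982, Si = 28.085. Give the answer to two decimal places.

Formula mass = 2.64×54.938 + 0.36×55.845 + 2×26.982 + 3×28.085 + 12×15.999 = 495.348 g/mol, of which 53.964 g is Al.
So Al makes up 53.964/495.348 = 0.1089 of the mass, i.e. 10.89%.

10.89 wt%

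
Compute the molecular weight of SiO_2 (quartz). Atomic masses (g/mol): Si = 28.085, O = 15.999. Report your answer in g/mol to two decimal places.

60.08 g/mol

The formula mass is the sum 1*28.085 + 2*15.999.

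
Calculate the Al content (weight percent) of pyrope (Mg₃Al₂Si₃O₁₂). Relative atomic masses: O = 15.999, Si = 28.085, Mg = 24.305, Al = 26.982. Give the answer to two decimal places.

13.39 weight percent

Molar mass of Mg₃Al₂Si₃O₁₂: 3×24.305 + 2×26.982 + 3×28.085 + 12×15.999 = 403.122 g/mol.
Mass of Al per formula unit: 2 × 26.982 = 53.964 g.
Weight fraction Al = 53.964 / 403.122 = 0.1339.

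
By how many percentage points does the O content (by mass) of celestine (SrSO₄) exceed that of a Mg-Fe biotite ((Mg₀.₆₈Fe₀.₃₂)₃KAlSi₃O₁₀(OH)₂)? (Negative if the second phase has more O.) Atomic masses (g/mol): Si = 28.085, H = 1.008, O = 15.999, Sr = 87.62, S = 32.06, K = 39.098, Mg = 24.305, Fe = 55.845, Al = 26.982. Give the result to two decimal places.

-8.06 percentage points

O in SrSO₄: molar mass 183.676 g/mol; 4×15.999 = 63.996 g → 34.84 wt%.
O in (Mg₀.₆₈Fe₀.₃₂)₃KAlSi₃O₁₀(OH)₂: molar mass 447.532 g/mol; 12×15.999 = 191.988 g → 42.90 wt%.
Difference = 34.84 − 42.90 = -8.06 percentage points.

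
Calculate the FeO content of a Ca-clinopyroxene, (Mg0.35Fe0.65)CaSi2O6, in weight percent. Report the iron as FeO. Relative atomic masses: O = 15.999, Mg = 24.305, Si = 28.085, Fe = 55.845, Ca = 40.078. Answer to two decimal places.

Formula mass = 237.048 g/mol.
0.65 Fe → 0.6500 mol FeO per formula unit; M(FeO) = 71.844, so FeO mass = 46.699 g.
46.699/237.048 × 100 = 19.70 wt%.

19.70 wt%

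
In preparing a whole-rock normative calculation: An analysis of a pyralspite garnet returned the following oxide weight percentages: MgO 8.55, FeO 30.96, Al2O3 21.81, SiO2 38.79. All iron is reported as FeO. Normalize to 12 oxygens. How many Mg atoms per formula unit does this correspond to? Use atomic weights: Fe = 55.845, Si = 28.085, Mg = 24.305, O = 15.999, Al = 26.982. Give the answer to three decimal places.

0.988 Mg apfu

MgO: 8.55/40.304 = 0.21214 mol → 0.21214 mol Mg, 0.21214 mol O.
FeO: 30.96/71.844 = 0.43093 mol → 0.43093 mol Fe, 0.43093 mol O.
Al2O3: 21.81/101.961 = 0.21391 mol → 0.42782 mol Al, 0.64173 mol O.
SiO2: 38.79/60.083 = 0.64561 mol → 0.64561 mol Si, 1.29122 mol O.
Total oxygen = 2.57602 mol. Normalization factor = 12/2.57602 = 4.65835.
Mg per 12 O = 0.21214 × 4.65835 = 0.988.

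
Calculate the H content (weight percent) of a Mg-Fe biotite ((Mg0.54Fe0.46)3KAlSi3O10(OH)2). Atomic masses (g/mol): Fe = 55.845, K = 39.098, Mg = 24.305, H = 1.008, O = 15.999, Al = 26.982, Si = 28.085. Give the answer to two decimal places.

0.44 weight percent

Formula mass = 1.62*24.305 + 1.38*55.845 + 1*39.098 + 1*26.982 + 3*28.085 + 12*15.999 + 2*1.008 = 460.779 g/mol, of which 2.016 g is H.
So H makes up 2.016/460.779 = 0.0044 of the mass, i.e. 0.44%.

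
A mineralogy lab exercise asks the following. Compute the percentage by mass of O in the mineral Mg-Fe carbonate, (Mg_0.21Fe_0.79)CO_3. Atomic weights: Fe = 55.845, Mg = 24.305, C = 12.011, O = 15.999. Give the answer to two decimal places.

43.94 weight percent

M((Mg_0.21Fe_0.79)CO_3) = 109.230 g/mol.
O contributes 3 × 15.999 = 47.997 g per mole.
47.997/109.230 = 0.4394 → 43.94%.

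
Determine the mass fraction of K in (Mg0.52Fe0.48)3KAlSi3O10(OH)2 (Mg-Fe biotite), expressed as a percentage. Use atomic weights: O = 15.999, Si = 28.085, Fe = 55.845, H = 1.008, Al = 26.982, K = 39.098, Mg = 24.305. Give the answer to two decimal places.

8.45 wt%

Molar mass of (Mg0.52Fe0.48)3KAlSi3O10(OH)2: 1.56*24.305 + 1.44*55.845 + 1*39.098 + 1*26.982 + 3*28.085 + 12*15.999 + 2*1.008 = 462.672 g/mol.
Mass of K per formula unit: 1 × 39.098 = 39.098 g.
Weight fraction K = 39.098 / 462.672 = 0.0845.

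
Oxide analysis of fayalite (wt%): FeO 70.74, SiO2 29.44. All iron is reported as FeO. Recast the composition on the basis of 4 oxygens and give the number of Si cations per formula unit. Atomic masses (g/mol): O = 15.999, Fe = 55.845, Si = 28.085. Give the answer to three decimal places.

0.998 Si apfu

FeO (M=71.844): mol = 0.98463; Fe = 0.98463, O = 0.98463.
SiO2 (M=60.083): mol = 0.48999; Si = 0.48999, O = 0.97998.
ΣO = 1.96461; factor = 4/ΣO = 2.03603.
Si apfu = 0.48999 × 2.03603 = 0.998.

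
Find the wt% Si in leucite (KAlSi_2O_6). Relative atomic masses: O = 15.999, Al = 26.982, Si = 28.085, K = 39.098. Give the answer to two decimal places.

25.74 mass %

Molar mass of KAlSi_2O_6: 1·39.098 + 1·26.982 + 2·28.085 + 6·15.999 = 218.244 g/mol.
Mass of Si per formula unit: 2 × 28.085 = 56.170 g.
Weight fraction Si = 56.170 / 218.244 = 0.2574.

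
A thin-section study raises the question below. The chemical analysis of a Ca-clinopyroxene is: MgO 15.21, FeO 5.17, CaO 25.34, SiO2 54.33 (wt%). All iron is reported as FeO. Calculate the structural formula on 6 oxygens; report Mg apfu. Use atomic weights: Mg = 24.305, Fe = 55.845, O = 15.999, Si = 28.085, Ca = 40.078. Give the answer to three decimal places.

MgO (M=40.304): mol = 0.37738; Mg = 0.37738, O = 0.37738.
FeO (M=71.844): mol = 0.07196; Fe = 0.07196, O = 0.07196.
CaO (M=56.077): mol = 0.45188; Ca = 0.45188, O = 0.45188.
SiO2 (M=60.083): mol = 0.90425; Si = 0.90425, O = 1.80850.
ΣO = 2.70972; factor = 6/ΣO = 2.21425.
Mg apfu = 0.37738 × 2.21425 = 0.836.

0.836 Mg apfu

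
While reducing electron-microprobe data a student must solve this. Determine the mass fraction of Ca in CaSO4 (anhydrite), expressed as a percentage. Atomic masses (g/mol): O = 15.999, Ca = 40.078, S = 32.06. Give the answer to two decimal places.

29.44 mass %

M(CaSO4) = 136.134 g/mol.
Ca contributes 1 × 40.078 = 40.078 g per mole.
40.078/136.134 = 0.2944 → 29.44%.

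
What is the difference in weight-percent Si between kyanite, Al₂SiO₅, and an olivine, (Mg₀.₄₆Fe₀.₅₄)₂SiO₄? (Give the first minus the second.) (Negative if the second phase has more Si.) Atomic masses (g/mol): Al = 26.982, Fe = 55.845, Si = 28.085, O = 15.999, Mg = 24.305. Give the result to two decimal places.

1.26 percentage points

First mineral: 28.085 g Si in 162.044 g formula = 17.33 wt% Si.
Second mineral: 28.085 g Si in 174.754 g formula = 16.07 wt% Si.
17.33% − 16.07% gives a difference of 1.26 percentage points.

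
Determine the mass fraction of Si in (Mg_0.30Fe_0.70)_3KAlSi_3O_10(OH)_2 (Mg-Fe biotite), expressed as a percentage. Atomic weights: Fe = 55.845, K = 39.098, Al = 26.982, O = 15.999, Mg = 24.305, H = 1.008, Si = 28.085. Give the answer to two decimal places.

17.43 weight percent

Molar mass of (Mg_0.30Fe_0.70)_3KAlSi_3O_10(OH)_2: 0.90×24.305 + 2.10×55.845 + 1×39.098 + 1×26.982 + 3×28.085 + 12×15.999 + 2×1.008 = 483.488 g/mol.
Mass of Si per formula unit: 3 × 28.085 = 84.255 g.
Weight fraction Si = 84.255 / 483.488 = 0.1743.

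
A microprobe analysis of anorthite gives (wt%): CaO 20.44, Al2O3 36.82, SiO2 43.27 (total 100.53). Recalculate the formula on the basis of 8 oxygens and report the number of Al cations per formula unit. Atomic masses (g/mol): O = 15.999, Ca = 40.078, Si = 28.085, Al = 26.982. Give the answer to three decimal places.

2.001 Al apfu

CaO (M=56.077): mol = 0.36450; Ca = 0.36450, O = 0.36450.
Al2O3 (M=101.961): mol = 0.36112; Al = 0.72224, O = 1.08336.
SiO2 (M=60.083): mol = 0.72017; Si = 0.72017, O = 1.44034.
ΣO = 2.88820; factor = 8/ΣO = 2.76989.
Al apfu = 0.72224 × 2.76989 = 2.001.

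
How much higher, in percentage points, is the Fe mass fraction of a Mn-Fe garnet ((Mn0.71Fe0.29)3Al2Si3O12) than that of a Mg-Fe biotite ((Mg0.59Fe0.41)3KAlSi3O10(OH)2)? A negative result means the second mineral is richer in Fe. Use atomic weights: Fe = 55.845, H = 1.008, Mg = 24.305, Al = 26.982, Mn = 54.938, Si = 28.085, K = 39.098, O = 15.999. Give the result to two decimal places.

-5.26 percentage points

M((Mn0.71Fe0.29)3Al2Si3O12) = 495.810 g/mol, so wt% Fe = 48.585/495.810 × 100 = 9.80%.
M((Mg0.59Fe0.41)3KAlSi3O10(OH)2) = 456.048 g/mol, so wt% Fe = 68.689/456.048 × 100 = 15.06%.
9.80 − 15.06 = -5.26 pp.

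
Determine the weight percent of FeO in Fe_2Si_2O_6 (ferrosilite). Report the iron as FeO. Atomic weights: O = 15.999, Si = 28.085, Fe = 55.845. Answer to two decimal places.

54.46 wt%

Molar mass of Fe_2Si_2O_6 = 2*55.845 + 2*28.085 + 6*15.999 = 263.854 g/mol.
Each formula unit contains 2 Fe, equivalent to 2/1 = 2.0000 mol FeO.
M(FeO) = 1×55.845 + 1×15.999 = 71.844 g/mol.
Mass of FeO per formula unit = 2.0000 × 71.844 = 143.688 g.
FeO wt% = 143.688 / 263.854 × 100 = 54.46%.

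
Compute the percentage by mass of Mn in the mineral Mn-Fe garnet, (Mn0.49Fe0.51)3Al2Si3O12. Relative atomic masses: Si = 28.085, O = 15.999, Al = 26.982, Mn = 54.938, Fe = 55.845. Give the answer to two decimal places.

16.27 weight percent

Formula mass = 1.47×54.938 + 1.53×55.845 + 2×26.982 + 3×28.085 + 12×15.999 = 496.409 g/mol, of which 80.759 g is Mn.
So Mn makes up 80.759/496.409 = 0.1627 of the mass, i.e. 16.27%.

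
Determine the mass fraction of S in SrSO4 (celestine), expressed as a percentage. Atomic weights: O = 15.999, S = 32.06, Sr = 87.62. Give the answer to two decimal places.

17.45 wt%

Formula mass = 1·87.62 + 1·32.06 + 4·15.999 = 183.676 g/mol, of which 32.060 g is S.
So S makes up 32.060/183.676 = 0.1745 of the mass, i.e. 17.45%.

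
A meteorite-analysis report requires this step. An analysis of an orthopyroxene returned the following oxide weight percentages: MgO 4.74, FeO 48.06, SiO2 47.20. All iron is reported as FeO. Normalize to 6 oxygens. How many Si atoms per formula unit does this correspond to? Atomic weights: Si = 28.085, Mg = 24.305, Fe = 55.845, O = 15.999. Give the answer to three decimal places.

1.999 Si apfu

4.74 wt% MgO ÷ 40.304 g/mol = 0.11761 mol, giving 0.11761 Mg and 0.11761 O.
48.06 wt% FeO ÷ 71.844 g/mol = 0.66895 mol, giving 0.66895 Fe and 0.66895 O.
47.20 wt% SiO2 ÷ 60.083 g/mol = 0.78558 mol, giving 0.78558 Si and 1.57116 O.
Oxygen sums to 2.35772; scaling by 6/2.35772 = 2.54483 puts the formula on 6 O.
Si: 0.78558 × 2.54483 = 1.999 atoms per formula unit.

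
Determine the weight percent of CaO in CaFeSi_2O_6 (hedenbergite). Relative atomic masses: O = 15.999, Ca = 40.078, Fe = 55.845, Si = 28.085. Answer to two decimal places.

22.60 wt%

Molar mass of CaFeSi_2O_6 = 1×40.078 + 1×55.845 + 2×28.085 + 6×15.999 = 248.087 g/mol.
Each formula unit contains 1 Ca, equivalent to 1/1 = 1.0000 mol CaO.
M(CaO) = 1×40.078 + 1×15.999 = 56.077 g/mol.
Mass of CaO per formula unit = 1.0000 × 56.077 = 56.077 g.
CaO wt% = 56.077 / 248.087 × 100 = 22.60%.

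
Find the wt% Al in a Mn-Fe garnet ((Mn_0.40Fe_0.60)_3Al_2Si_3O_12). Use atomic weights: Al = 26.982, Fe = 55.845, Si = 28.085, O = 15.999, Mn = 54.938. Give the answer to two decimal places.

10.87 wt%

Formula mass = 1.20×54.938 + 1.80×55.845 + 2×26.982 + 3×28.085 + 12×15.999 = 496.654 g/mol, of which 53.964 g is Al.
So Al makes up 53.964/496.654 = 0.1087 of the mass, i.e. 10.87%.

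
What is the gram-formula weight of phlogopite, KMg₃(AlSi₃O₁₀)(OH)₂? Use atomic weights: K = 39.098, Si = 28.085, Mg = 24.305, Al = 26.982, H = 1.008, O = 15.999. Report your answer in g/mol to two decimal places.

417.25 g/mol

M = 1*39.098 + 3*24.305 + 1*26.982 + 3*28.085 + 12*15.999 + 2*1.008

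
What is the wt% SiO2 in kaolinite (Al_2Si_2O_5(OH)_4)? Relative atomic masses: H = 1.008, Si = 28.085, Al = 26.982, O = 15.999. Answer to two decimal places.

46.55 wt%

Formula mass = 258.157 g/mol.
2 Si → 2.0000 mol SiO2 per formula unit; M(SiO2) = 60.083, so SiO2 mass = 120.166 g.
120.166/258.157 × 100 = 46.55 wt%.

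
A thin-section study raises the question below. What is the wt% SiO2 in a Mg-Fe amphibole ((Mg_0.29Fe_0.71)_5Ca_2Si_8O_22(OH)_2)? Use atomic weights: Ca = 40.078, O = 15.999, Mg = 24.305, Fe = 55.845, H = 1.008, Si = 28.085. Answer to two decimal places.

M((Mg_0.29Fe_0.71)_5Ca_2Si_8O_22(OH)_2) = 924.320 g/mol; M(SiO2) = 60.083 g/mol.
Moles SiO2 per formula unit = 8 Si ÷ 1 = 8.0000.
SiO2 fraction = (8.0000 × 60.083) / 924.320 = 480.664/924.320 = 0.5200.

52.00 wt%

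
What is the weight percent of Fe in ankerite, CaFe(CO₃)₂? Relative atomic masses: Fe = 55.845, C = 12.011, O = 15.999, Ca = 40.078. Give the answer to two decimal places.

M(CaFe(CO₃)₂) = 215.939 g/mol.
Fe contributes 1 × 55.845 = 55.845 g per mole.
55.845/215.939 = 0.2586 → 25.86%.

25.86 mass %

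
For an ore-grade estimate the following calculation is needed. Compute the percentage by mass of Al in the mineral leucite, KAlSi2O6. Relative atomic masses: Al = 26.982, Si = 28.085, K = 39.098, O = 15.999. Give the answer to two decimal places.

12.36 wt%

Formula mass = 1·39.098 + 1·26.982 + 2·28.085 + 6·15.999 = 218.244 g/mol, of which 26.982 g is Al.
So Al makes up 26.982/218.244 = 0.1236 of the mass, i.e. 12.36%.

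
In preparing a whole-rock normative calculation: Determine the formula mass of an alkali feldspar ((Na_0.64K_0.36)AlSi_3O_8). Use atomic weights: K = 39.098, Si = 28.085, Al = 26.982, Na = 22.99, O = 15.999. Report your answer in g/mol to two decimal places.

Na: 0.64 × 22.99 = 14.7136
K: 0.36 × 39.098 = 14.0753
Al: 1 × 26.982 = 26.9820
Si: 3 × 28.085 = 84.2550
O: 8 × 15.999 = 127.9920
Summing the contributions gives the formula mass.

268.02 g/mol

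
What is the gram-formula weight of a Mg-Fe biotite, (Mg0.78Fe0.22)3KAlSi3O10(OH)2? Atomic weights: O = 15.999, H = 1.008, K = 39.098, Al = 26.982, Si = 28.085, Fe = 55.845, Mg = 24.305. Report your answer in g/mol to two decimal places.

M = 2.34(24.305) + 0.66(55.845) + 1(39.098) + 1(26.982) + 3(28.085) + 12(15.999) + 2(1.008)

438.07 g/mol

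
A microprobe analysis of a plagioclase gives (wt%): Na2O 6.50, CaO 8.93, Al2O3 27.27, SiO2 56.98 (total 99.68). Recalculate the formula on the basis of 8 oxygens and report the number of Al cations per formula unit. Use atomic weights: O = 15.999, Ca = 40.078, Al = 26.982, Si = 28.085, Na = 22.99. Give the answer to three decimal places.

1.444 Al apfu

6.50 wt% Na2O ÷ 61.979 g/mol = 0.10487 mol, giving 0.20974 Na and 0.10487 O.
8.93 wt% CaO ÷ 56.077 g/mol = 0.15925 mol, giving 0.15925 Ca and 0.15925 O.
27.27 wt% Al2O3 ÷ 101.961 g/mol = 0.26746 mol, giving 0.53492 Al and 0.80238 O.
56.98 wt% SiO2 ÷ 60.083 g/mol = 0.94835 mol, giving 0.94835 Si and 1.89670 O.
Oxygen sums to 2.96320; scaling by 8/2.96320 = 2.69978 puts the formula on 8 O.
Al: 0.53492 × 2.69978 = 1.444 atoms per formula unit.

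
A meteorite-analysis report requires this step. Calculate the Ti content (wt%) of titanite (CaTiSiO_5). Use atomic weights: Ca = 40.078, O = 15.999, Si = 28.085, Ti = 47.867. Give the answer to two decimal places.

24.42 wt%

Molar mass of CaTiSiO_5: 1*40.078 + 1*47.867 + 1*28.085 + 5*15.999 = 196.025 g/mol.
Mass of Ti per formula unit: 1 × 47.867 = 47.867 g.
Weight fraction Ti = 47.867 / 196.025 = 0.2442.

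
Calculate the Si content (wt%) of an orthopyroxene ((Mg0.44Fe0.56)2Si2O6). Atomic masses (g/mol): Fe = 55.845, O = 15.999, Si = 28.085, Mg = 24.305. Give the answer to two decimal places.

Molar mass of (Mg0.44Fe0.56)2Si2O6: 0.88*24.305 + 1.12*55.845 + 2*28.085 + 6*15.999 = 236.099 g/mol.
Mass of Si per formula unit: 2 × 28.085 = 56.170 g.
Weight fraction Si = 56.170 / 236.099 = 0.2379.

23.79 wt%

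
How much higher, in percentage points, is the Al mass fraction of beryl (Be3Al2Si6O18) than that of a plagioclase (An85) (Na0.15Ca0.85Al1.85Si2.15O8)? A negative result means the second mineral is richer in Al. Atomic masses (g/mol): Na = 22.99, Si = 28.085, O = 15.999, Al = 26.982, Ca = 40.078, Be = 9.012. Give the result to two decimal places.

First mineral: 53.964 g Al in 537.492 g formula = 10.04 wt% Al.
Second mineral: 49.917 g Al in 275.806 g formula = 18.10 wt% Al.
10.04% − 18.10% gives a difference of -8.06 percentage points.

-8.06 percentage points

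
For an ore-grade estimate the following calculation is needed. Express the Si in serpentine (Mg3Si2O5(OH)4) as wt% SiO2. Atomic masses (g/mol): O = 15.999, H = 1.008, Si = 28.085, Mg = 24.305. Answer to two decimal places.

Formula mass = 277.108 g/mol.
2 Si → 2.0000 mol SiO2 per formula unit; M(SiO2) = 60.083, so SiO2 mass = 120.166 g.
120.166/277.108 × 100 = 43.36 wt%.

43.36 wt%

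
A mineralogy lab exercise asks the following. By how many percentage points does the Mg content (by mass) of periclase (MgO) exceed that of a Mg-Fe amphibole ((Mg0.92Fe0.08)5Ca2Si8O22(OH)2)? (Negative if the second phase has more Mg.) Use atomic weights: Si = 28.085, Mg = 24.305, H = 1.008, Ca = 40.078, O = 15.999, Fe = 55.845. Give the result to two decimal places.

46.75 percentage points

M(MgO) = 40.304 g/mol, so wt% Mg = 24.305/40.304 × 100 = 60.30%.
M((Mg0.92Fe0.08)5Ca2Si8O22(OH)2) = 824.969 g/mol, so wt% Mg = 111.803/824.969 × 100 = 13.55%.
60.30 − 13.55 = 46.75 pp.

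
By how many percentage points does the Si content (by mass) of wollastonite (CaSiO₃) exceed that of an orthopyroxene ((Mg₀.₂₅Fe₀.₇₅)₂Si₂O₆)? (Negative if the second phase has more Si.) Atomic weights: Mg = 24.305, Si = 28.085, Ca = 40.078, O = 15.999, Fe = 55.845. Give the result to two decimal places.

1.54 percentage points

M(CaSiO₃) = 116.160 g/mol, so wt% Si = 28.085/116.160 × 100 = 24.18%.
M((Mg₀.₂₅Fe₀.₇₅)₂Si₂O₆) = 248.084 g/mol, so wt% Si = 56.170/248.084 × 100 = 22.64%.
24.18 − 22.64 = 1.54 pp.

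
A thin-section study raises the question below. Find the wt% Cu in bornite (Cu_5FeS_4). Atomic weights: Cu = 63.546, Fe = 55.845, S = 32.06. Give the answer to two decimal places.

63.32 weight percent

Formula mass = 5*63.546 + 1*55.845 + 4*32.06 = 501.815 g/mol, of which 317.730 g is Cu.
So Cu makes up 317.730/501.815 = 0.6332 of the mass, i.e. 63.32%.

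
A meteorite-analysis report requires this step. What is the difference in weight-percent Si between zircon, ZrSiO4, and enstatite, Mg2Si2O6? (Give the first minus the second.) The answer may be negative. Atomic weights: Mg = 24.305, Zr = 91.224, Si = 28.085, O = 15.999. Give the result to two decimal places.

-12.66 percentage points

M(ZrSiO4) = 183.305 g/mol, so wt% Si = 28.085/183.305 × 100 = 15.32%.
M(Mg2Si2O6) = 200.774 g/mol, so wt% Si = 56.170/200.774 × 100 = 27.98%.
15.32 − 27.98 = -12.66 pp.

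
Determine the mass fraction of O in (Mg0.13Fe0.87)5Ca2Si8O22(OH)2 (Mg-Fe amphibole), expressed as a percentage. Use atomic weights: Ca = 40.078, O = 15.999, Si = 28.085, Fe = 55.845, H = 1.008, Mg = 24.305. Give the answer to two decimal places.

40.44 weight percent

Formula mass = 0.65·24.305 + 4.35·55.845 + 2·40.078 + 8·28.085 + 24·15.999 + 2·1.008 = 949.552 g/mol, of which 383.976 g is O.
So O makes up 383.976/949.552 = 0.4044 of the mass, i.e. 40.44%.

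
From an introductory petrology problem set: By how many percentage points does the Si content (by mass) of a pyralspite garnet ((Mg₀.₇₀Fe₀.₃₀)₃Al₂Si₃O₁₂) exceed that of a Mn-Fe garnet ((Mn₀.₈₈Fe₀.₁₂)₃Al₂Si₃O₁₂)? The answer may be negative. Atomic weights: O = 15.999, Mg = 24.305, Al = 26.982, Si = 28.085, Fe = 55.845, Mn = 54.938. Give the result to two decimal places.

2.52 percentage points

Si in (Mg₀.₇₀Fe₀.₃₀)₃Al₂Si₃O₁₂: molar mass 431.508 g/mol; 3×28.085 = 84.255 g → 19.53 wt%.
Si in (Mn₀.₈₈Fe₀.₁₂)₃Al₂Si₃O₁₂: molar mass 495.348 g/mol; 3×28.085 = 84.255 g → 17.01 wt%.
Difference = 19.53 − 17.01 = 2.52 percentage points.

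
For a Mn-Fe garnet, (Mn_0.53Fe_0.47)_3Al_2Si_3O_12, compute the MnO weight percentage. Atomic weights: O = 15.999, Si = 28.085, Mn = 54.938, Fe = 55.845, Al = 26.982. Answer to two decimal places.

M((Mn_0.53Fe_0.47)_3Al_2Si_3O_12) = 496.300 g/mol; M(MnO) = 70.937 g/mol.
Moles MnO per formula unit = 1.59 Mn ÷ 1 = 1.5900.
MnO fraction = (1.5900 × 70.937) / 496.300 = 112.790/496.300 = 0.2273.

22.73 wt%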